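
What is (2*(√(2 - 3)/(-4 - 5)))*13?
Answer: -26*I/9 ≈ -2.8889*I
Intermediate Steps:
(2*(√(2 - 3)/(-4 - 5)))*13 = (2*(√(-1)/(-9)))*13 = (2*(I*(-⅑)))*13 = (2*(-I/9))*13 = -2*I/9*13 = -26*I/9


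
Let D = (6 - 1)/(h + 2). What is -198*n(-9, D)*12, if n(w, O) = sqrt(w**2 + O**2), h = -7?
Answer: -2376*sqrt(82) ≈ -21516.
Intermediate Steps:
D = -1 (D = (6 - 1)/(-7 + 2) = 5/(-5) = 5*(-1/5) = -1)
n(w, O) = sqrt(O**2 + w**2)
-198*n(-9, D)*12 = -198*sqrt((-1)**2 + (-9)**2)*12 = -198*sqrt(1 + 81)*12 = -198*sqrt(82)*12 = -2376*sqrt(82)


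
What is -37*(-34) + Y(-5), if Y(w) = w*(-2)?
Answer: 1268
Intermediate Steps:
Y(w) = -2*w
-37*(-34) + Y(-5) = -37*(-34) - 2*(-5) = 1258 + 10 = 1268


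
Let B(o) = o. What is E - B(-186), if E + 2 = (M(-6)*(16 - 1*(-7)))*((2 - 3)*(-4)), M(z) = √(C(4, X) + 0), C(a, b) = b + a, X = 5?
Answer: 460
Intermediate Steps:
C(a, b) = a + b
M(z) = 3 (M(z) = √((4 + 5) + 0) = √(9 + 0) = √9 = 3)
E = 274 (E = -2 + (3*(16 - 1*(-7)))*((2 - 3)*(-4)) = -2 + (3*(16 + 7))*(-1*(-4)) = -2 + (3*23)*4 = -2 + 69*4 = -2 + 276 = 274)
E - B(-186) = 274 - 1*(-186) = 274 + 186 = 460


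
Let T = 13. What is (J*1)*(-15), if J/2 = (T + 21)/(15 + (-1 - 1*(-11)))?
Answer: -204/5 ≈ -40.800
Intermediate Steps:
J = 68/25 (J = 2*((13 + 21)/(15 + (-1 - 1*(-11)))) = 2*(34/(15 + (-1 + 11))) = 2*(34/(15 + 10)) = 2*(34/25) = 68/25 ≈ 2.7200)
(J*1)*(-15) = ((68/25)*1)*(-15) = (68/25)*(-15) = -204/5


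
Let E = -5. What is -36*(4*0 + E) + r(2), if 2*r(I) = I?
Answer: 181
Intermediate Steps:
r(I) = I/2
-36*(4*0 + E) + r(2) = -36*(4*0 - 5) + (½)*2 = -36*(0 - 5) + 1 = -36*(-5) + 1 = 180 + 1 = 181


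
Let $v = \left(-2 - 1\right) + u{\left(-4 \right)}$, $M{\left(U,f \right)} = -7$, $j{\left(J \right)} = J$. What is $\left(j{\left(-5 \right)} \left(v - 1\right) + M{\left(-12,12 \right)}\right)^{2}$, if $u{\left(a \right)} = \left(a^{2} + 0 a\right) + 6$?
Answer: $9409$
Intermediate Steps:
$u{\left(a \right)} = 6 + a^{2}$ ($u{\left(a \right)} = \left(a^{2} + 0\right) + 6 = a^{2} + 6 = 6 + a^{2}$)
$v = 19$ ($v = \left(-2 - 1\right) + \left(6 + \left(-4\right)^{2}\right) = -3 + \left(6 + 16\right) = -3 + 22 = 19$)
$\left(j{\left(-5 \right)} \left(v - 1\right) + M{\left(-12,12 \right)}\right)^{2} = \left(- 5 \left(19 - 1\right) - 7\right)^{2} = \left(\left(-5\right) 18 - 7\right)^{2} = \left(-90 - 7\right)^{2} = \left(-97\right)^{2} = 9409$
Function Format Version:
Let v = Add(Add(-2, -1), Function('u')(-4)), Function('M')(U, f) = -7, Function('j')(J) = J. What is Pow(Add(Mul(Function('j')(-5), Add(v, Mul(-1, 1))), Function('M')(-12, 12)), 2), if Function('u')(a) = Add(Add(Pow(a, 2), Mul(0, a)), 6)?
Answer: 9409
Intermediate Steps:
Function('u')(a) = Add(6, Pow(a, 2)) (Function('u')(a) = Add(Add(Pow(a, 2), 0), 6) = Add(Pow(a, 2), 6) = Add(6, Pow(a, 2)))
v = 19 (v = Add(Add(-2, -1), Add(6, Pow(-4, 2))) = Add(-3, Add(6, 16)) = Add(-3, 22) = 19)
Pow(Add(Mul(Function('j')(-5), Add(v, Mul(-1, 1))), Function('M')(-12, 12)), 2) = Pow(Add(Mul(-5, Add(19, Mul(-1, 1))), -7), 2) = Pow(Add(Mul(-5, Add(19, -1)), -7), 2) = Pow(Add(Mul(-5, 18), -7), 2) = Pow(Add(-90, -7), 2) = Pow(-97, 2) = 9409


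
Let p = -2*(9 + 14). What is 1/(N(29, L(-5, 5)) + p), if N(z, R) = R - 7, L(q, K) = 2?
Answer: -1/51 ≈ -0.019608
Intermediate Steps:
N(z, R) = -7 + R
p = -46 (p = -2*23 = -46)
1/(N(29, L(-5, 5)) + p) = 1/((-7 + 2) - 46) = 1/(-5 - 46) = 1/(-51) = -1/51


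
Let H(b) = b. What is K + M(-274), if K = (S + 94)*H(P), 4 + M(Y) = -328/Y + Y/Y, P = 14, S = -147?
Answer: -101901/137 ≈ -743.80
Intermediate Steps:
M(Y) = -3 - 328/Y (M(Y) = -4 + (-328/Y + Y/Y) = -4 + (-328/Y + 1) = -4 + (1 - 328/Y) = -3 - 328/Y)
K = -742 (K = (-147 + 94)*14 = -53*14 = -742)
K + M(-274) = -742 + (-3 - 328/(-274)) = -742 + (-3 - 328*(-1/274)) = -742 + (-3 + 164/137) = -742 - 247/137 = -101901/137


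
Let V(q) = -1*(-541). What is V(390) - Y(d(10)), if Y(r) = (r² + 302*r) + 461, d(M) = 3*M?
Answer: -9880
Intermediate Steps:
V(q) = 541
Y(r) = 461 + r² + 302*r
V(390) - Y(d(10)) = 541 - (461 + (3*10)² + 302*(3*10)) = 541 - (461 + 30² + 302*30) = 541 - (461 + 900 + 9060) = 541 - 1*10421 = 541 - 10421 = -9880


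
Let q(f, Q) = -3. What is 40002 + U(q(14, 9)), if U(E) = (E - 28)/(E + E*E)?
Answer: 239981/6 ≈ 39997.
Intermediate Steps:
U(E) = (-28 + E)/(E + E²)
40002 + U(q(14, 9)) = 40002 + (-28 - 3)/((-3)*(1 - 3)) = 40002 - ⅓*(-31)/(-2) = 40002 - ⅓*(-½)*(-31) = 40002 - 31/6 = 239981/6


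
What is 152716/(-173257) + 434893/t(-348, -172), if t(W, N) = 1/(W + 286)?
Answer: -4671592055778/173257 ≈ -2.6963e+7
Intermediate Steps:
t(W, N) = 1/(286 + W)
152716/(-173257) + 434893/t(-348, -172) = 152716/(-173257) + 434893/(1/(286 - 348)) = 152716*(-1/173257) + 434893/(1/(-62)) = -152716/173257 + 434893/(-1/62) = -152716/173257 + 434893*(-62) = -152716/173257 - 26963366 = -4671592055778/173257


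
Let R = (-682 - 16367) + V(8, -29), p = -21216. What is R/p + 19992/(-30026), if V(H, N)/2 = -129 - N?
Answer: 46884101/318515808 ≈ 0.14720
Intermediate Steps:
V(H, N) = -258 - 2*N (V(H, N) = 2*(-129 - N) = -258 - 2*N)
R = -17249 (R = (-682 - 16367) + (-258 - 2*(-29)) = -17049 + (-258 + 58) = -17049 - 200 = -17249)
R/p + 19992/(-30026) = -17249/(-21216) + 19992/(-30026) = -17249*(-1/21216) + 19992*(-1/30026) = 17249/21216 - 9996/15013 = 46884101/318515808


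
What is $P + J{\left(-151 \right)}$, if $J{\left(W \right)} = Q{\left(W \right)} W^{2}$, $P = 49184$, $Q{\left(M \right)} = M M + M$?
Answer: $516491834$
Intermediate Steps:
$Q{\left(M \right)} = M + M^{2}$ ($Q{\left(M \right)} = M^{2} + M = M + M^{2}$)
$J{\left(W \right)} = W^{3} \left(1 + W\right)$ ($J{\left(W \right)} = W \left(1 + W\right) W^{2} = W^{3} \left(1 + W\right)$)
$P + J{\left(-151 \right)} = 49184 + \left(-151\right)^{3} \left(1 - 151\right) = 49184 - -516442650 = 49184 + 516442650 = 516491834$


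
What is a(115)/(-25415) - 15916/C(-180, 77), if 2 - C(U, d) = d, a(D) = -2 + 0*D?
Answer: 80901058/381225 ≈ 212.21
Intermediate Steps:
a(D) = -2 (a(D) = -2 + 0 = -2)
C(U, d) = 2 - d
a(115)/(-25415) - 15916/C(-180, 77) = -2/(-25415) - 15916/(2 - 1*77) = -2*(-1/25415) - 15916/(2 - 77) = 2/25415 - 15916/(-75) = 2/25415 - 15916*(-1/75) = 2/25415 + 15916/75 = 80901058/381225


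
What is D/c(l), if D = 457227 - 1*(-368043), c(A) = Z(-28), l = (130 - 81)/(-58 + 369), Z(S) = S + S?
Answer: -412635/28 ≈ -14737.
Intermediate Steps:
Z(S) = 2*S
l = 49/311 ≈ 0.15756
c(A) = -56 (c(A) = 2*(-28) = -56)
D = 825270 (D = 457227 + 368043 = 825270)
D/c(l) = 825270/(-56) = 825270*(-1/56) = -412635/28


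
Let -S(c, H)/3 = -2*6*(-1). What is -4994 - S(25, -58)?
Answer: -4958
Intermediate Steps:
S(c, H) = -36 (S(c, H) = -3*(-2*6)*(-1) = -(-36)*(-1) = -3*12 = -36)
-4994 - S(25, -58) = -4994 - 1*(-36) = -4994 + 36 = -4958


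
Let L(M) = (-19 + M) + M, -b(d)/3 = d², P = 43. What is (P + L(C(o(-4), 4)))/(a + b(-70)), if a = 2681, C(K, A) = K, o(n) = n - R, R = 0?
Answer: -16/12019 ≈ -0.0013312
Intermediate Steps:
o(n) = n (o(n) = n - 1*0 = n + 0 = n)
b(d) = -3*d²
L(M) = -19 + 2*M
(P + L(C(o(-4), 4)))/(a + b(-70)) = (43 + (-19 + 2*(-4)))/(2681 - 3*(-70)²) = (43 + (-19 - 8))/(2681 - 3*4900) = (43 - 27)/(2681 - 14700) = 16/(-12019) = 16*(-1/12019) = -16/12019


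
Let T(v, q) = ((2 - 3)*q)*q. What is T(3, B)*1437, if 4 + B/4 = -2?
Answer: -827712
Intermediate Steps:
B = -24 (B = -16 + 4*(-2) = -16 - 8 = -24)
T(v, q) = -q**2 (T(v, q) = (-q)*q = -q**2)
T(3, B)*1437 = -1*(-24)**2*1437 = -1*576*1437 = -576*1437 = -827712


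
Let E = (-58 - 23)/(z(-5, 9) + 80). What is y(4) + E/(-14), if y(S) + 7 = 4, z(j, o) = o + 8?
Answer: -3993/1358 ≈ -2.9404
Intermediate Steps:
z(j, o) = 8 + o
y(S) = -3 (y(S) = -7 + 4 = -3)
E = -81/97 (E = (-58 - 23)/((8 + 9) + 80) = -81/(17 + 80) = -81/97 ≈ -0.83505)
y(4) + E/(-14) = -3 - 81/97/(-14) = -3 - 1/14*(-81/97) = -3 + 81/1358 = -3993/1358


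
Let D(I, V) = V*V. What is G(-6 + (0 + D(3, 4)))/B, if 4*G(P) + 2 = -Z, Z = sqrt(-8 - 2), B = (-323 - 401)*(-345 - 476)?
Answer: -1/1188808 - I*sqrt(10)/2377616 ≈ -8.4118e-7 - 1.33e-6*I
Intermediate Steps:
D(I, V) = V**2
B = 594404 (B = -724*(-821) = 594404)
Z = I*sqrt(10) (Z = sqrt(-10) = I*sqrt(10) ≈ 3.1623*I)
G(P) = -1/2 - I*sqrt(10)/4 (G(P) = -1/2 + (-I*sqrt(10))/4 = -1/2 - I*sqrt(10)/4)
G(-6 + (0 + D(3, 4)))/B = (-1/2 - I*sqrt(10)/4)/594404 = (-1/2 - I*sqrt(10)/4)*(1/594404) = -1/1188808 - I*sqrt(10)/2377616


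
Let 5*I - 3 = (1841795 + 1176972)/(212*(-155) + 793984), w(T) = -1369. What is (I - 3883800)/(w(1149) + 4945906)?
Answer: -14780261653861/18817028897940 ≈ -0.78547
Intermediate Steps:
I = 5302139/3805620 (I = ⅗ + ((1841795 + 1176972)/(212*(-155) + 793984))/5 = ⅗ + (3018767/(-32860 + 793984))/5 = ⅗ + (3018767/761124)/5 = ⅗ + (3018767*(1/761124))/5 = ⅗ + (⅕)*(3018767/761124) = ⅗ + 3018767/3805620 = 5302139/3805620 ≈ 1.3932)
(I - 3883800)/(w(1149) + 4945906) = (5302139/3805620 - 3883800)/(-1369 + 4945906) = -14780261653861/3805620/4944537 = -14780261653861/3805620*1/4944537 = -14780261653861/18817028897940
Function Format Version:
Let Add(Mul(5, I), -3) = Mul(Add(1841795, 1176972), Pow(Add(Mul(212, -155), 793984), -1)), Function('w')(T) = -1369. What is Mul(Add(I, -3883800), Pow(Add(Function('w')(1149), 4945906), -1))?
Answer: Rational(-14780261653861, 18817028897940) ≈ -0.78547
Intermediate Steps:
I = Rational(5302139, 3805620) (I = Add(Rational(3, 5), Mul(Rational(1, 5), Mul(Add(1841795, 1176972), Pow(Add(Mul(212, -155), 793984), -1)))) = Add(Rational(3, 5), Mul(Rational(1, 5), Mul(3018767, Pow(Add(-32860, 793984), -1)))) = Add(Rational(3, 5), Mul(Rational(1, 5), Mul(3018767, Pow(761124, -1)))) = Add(Rational(3, 5), Mul(Rational(1, 5), Mul(3018767, Rational(1, 761124)))) = Add(Rational(3, 5), Mul(Rational(1, 5), Rational(3018767, 761124))) = Add(Rational(3, 5), Rational(3018767, 3805620)) = Rational(5302139, 3805620) ≈ 1.3932)
Mul(Add(I, -3883800), Pow(Add(Function('w')(1149), 4945906), -1)) = Mul(Add(Rational(5302139, 3805620), -3883800), Pow(Add(-1369, 4945906), -1)) = Mul(Rational(-14780261653861, 3805620), Pow(4944537, -1)) = Mul(Rational(-14780261653861, 3805620), Rational(1, 4944537)) = Rational(-14780261653861, 18817028897940)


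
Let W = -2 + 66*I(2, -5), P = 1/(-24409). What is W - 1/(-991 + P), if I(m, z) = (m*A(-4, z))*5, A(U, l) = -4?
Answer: -63908159031/24189320 ≈ -2642.0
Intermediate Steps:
P = -1/24409 ≈ -4.0968e-5
I(m, z) = -20*m (I(m, z) = (m*(-4))*5 = -4*m*5 = -20*m)
W = -2642 (W = -2 + 66*(-20*2) = -2 + 66*(-40) = -2 - 2640 = -2642)
W - 1/(-991 + P) = -2642 - 1/(-991 - 1/24409) = -2642 - 1/(-24189320/24409) = -2642 - 1*(-24409/24189320) = -2642 + 24409/24189320 = -63908159031/24189320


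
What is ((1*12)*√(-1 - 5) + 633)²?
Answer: 399825 + 15192*I*√6 ≈ 3.9983e+5 + 37213.0*I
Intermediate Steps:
((1*12)*√(-1 - 5) + 633)² = (12*√(-6) + 633)² = (12*(I*√6) + 633)² = (12*I*√6 + 633)² = (633 + 12*I*√6)²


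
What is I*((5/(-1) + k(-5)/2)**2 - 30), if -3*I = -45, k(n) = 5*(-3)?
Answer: 7575/4 ≈ 1893.8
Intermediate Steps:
k(n) = -15
I = 15 (I = -1/3*(-45) = 15)
I*((5/(-1) + k(-5)/2)**2 - 30) = 15*((5/(-1) - 15/2)**2 - 30) = 15*((5*(-1) - 15*1/2)**2 - 30) = 15*((-5 - 15/2)**2 - 30) = 15*((-25/2)**2 - 30) = 15*(625/4 - 30) = 15*(505/4) = 7575/4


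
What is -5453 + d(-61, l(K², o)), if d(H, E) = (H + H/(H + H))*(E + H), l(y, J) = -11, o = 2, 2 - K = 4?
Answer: -1097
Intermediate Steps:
K = -2 (K = 2 - 1*4 = 2 - 4 = -2)
d(H, E) = (½ + H)*(E + H) (d(H, E) = (H + H/((2*H)))*(E + H) = (H + (1/(2*H))*H)*(E + H) = (H + ½)*(E + H) = (½ + H)*(E + H))
-5453 + d(-61, l(K², o)) = -5453 + ((-61)² + (½)*(-11) + (½)*(-61) - 11*(-61)) = -5453 + (3721 - 11/2 - 61/2 + 671) = -5453 + 4356 = -1097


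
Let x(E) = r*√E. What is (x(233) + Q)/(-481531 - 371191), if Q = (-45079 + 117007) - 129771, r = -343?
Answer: 57843/852722 + 343*√233/852722 ≈ 0.073973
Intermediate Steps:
Q = -57843 (Q = 71928 - 129771 = -57843)
x(E) = -343*√E
(x(233) + Q)/(-481531 - 371191) = (-343*√233 - 57843)/(-481531 - 371191) = (-57843 - 343*√233)/(-852722) = (-57843 - 343*√233)*(-1/852722) = 57843/852722 + 343*√233/852722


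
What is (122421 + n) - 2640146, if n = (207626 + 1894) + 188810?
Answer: -2119395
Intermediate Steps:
n = 398330 (n = 209520 + 188810 = 398330)
(122421 + n) - 2640146 = (122421 + 398330) - 2640146 = 520751 - 2640146 = -2119395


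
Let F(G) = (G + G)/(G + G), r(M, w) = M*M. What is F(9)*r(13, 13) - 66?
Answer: 103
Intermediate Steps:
r(M, w) = M²
F(G) = 1 (F(G) = (2*G)/((2*G)) = (2*G)*(1/(2*G)) = 1)
F(9)*r(13, 13) - 66 = 1*13² - 66 = 1*169 - 66 = 169 - 66 = 103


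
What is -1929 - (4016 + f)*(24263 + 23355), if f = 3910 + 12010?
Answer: -949314377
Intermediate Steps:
f = 15920
-1929 - (4016 + f)*(24263 + 23355) = -1929 - (4016 + 15920)*(24263 + 23355) = -1929 - 19936*47618 = -1929 - 1*949312448 = -1929 - 949312448 = -949314377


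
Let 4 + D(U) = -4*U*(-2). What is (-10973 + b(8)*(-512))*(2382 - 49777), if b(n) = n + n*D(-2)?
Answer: -3168403145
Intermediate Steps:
D(U) = -4 + 8*U (D(U) = -4 - 4*U*(-2) = -4 + 8*U)
b(n) = -19*n (b(n) = n + n*(-4 + 8*(-2)) = n + n*(-4 - 16) = n + n*(-20) = n - 20*n = -19*n)
(-10973 + b(8)*(-512))*(2382 - 49777) = (-10973 - 19*8*(-512))*(2382 - 49777) = (-10973 - 152*(-512))*(-47395) = (-10973 + 77824)*(-47395) = 66851*(-47395) = -3168403145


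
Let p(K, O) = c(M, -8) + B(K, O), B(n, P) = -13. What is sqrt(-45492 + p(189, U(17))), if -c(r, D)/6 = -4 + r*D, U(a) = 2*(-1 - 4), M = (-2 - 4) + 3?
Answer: 25*I*sqrt(73) ≈ 213.6*I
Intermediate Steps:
M = -3 (M = -6 + 3 = -3)
U(a) = -10 (U(a) = 2*(-5) = -10)
c(r, D) = 24 - 6*D*r (c(r, D) = -6*(-4 + r*D) = -6*(-4 + D*r) = 24 - 6*D*r)
p(K, O) = -133 (p(K, O) = (24 - 6*(-8)*(-3)) - 13 = (24 - 144) - 13 = -120 - 13 = -133)
sqrt(-45492 + p(189, U(17))) = sqrt(-45492 - 133) = sqrt(-45625) = 25*I*sqrt(73)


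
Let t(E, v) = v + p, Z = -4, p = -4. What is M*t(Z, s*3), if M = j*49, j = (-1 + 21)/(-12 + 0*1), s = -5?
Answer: 4655/3 ≈ 1551.7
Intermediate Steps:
j = -5/3 (j = 20/(-12 + 0) = 20/(-12) = 20*(-1/12) = -5/3 ≈ -1.6667)
M = -245/3 (M = -5/3*49 = -245/3 ≈ -81.667)
t(E, v) = -4 + v (t(E, v) = v - 4 = -4 + v)
M*t(Z, s*3) = -245*(-4 - 5*3)/3 = -245*(-4 - 15)/3 = -245/3*(-19) = 4655/3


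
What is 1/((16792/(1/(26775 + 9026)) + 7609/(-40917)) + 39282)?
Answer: 40917/24599696223449 ≈ 1.6633e-9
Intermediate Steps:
1/((16792/(1/(26775 + 9026)) + 7609/(-40917)) + 39282) = 1/((16792/(1/35801) + 7609*(-1/40917)) + 39282) = 1/((16792/(1/35801) - 7609/40917) + 39282) = 1/((16792*35801 - 7609/40917) + 39282) = 1/((601170392 - 7609/40917) + 39282) = 1/(24598088921855/40917 + 39282) = 1/(24599696223449/40917) = 40917/24599696223449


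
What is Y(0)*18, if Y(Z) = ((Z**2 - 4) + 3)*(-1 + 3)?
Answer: -36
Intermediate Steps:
Y(Z) = -2 + 2*Z**2 (Y(Z) = ((-4 + Z**2) + 3)*2 = (-1 + Z**2)*2 = -2 + 2*Z**2)
Y(0)*18 = (-2 + 2*0**2)*18 = (-2 + 2*0)*18 = (-2 + 0)*18 = -2*18 = -36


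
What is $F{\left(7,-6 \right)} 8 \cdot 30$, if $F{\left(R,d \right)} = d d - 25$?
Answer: $2640$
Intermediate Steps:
$F{\left(R,d \right)} = -25 + d^{2}$ ($F{\left(R,d \right)} = d^{2} - 25 = -25 + d^{2}$)
$F{\left(7,-6 \right)} 8 \cdot 30 = \left(-25 + \left(-6\right)^{2}\right) 8 \cdot 30 = \left(-25 + 36\right) 8 \cdot 30 = 11 \cdot 8 \cdot 30 = 88 \cdot 30 = 2640$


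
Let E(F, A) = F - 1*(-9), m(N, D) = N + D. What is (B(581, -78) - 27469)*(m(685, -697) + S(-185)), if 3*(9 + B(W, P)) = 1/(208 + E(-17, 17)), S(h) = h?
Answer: 3247899403/600 ≈ 5.4132e+6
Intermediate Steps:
m(N, D) = D + N
E(F, A) = 9 + F (E(F, A) = F + 9 = 9 + F)
B(W, P) = -5399/600 (B(W, P) = -9 + 1/(3*(208 + (9 - 17))) = -9 + 1/(3*(208 - 8)) = -9 + (⅓)/200 = -9 + (⅓)*(1/200) = -9 + 1/600 = -5399/600)
(B(581, -78) - 27469)*(m(685, -697) + S(-185)) = (-5399/600 - 27469)*((-697 + 685) - 185) = -16486799*(-12 - 185)/600 = -16486799/600*(-197) = 3247899403/600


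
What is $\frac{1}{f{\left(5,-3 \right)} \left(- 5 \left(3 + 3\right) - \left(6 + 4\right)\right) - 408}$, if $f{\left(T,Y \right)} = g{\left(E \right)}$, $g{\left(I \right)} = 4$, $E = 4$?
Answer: $- \frac{1}{568} \approx -0.0017606$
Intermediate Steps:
$f{\left(T,Y \right)} = 4$
$\frac{1}{f{\left(5,-3 \right)} \left(- 5 \left(3 + 3\right) - \left(6 + 4\right)\right) - 408} = \frac{1}{4 \left(- 5 \left(3 + 3\right) - \left(6 + 4\right)\right) - 408} = \frac{1}{4 \left(\left(-5\right) 6 - 10\right) - 408} = \frac{1}{4 \left(-30 - 10\right) - 408} = \frac{1}{4 \left(-40\right) - 408} = \frac{1}{-160 - 408} = \frac{1}{-568} = - \frac{1}{568}$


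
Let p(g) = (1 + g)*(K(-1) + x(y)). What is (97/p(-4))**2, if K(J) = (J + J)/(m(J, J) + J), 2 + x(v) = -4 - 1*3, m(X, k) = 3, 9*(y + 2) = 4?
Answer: 9409/900 ≈ 10.454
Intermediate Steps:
y = -14/9 (y = -2 + (1/9)*4 = -2 + 4/9 = -14/9 ≈ -1.5556)
x(v) = -9 (x(v) = -2 + (-4 - 1*3) = -2 + (-4 - 3) = -2 - 7 = -9)
K(J) = 2*J/(3 + J) (K(J) = (J + J)/(3 + J) = (2*J)/(3 + J) = 2*J/(3 + J))
p(g) = -10 - 10*g (p(g) = (1 + g)*(2*(-1)/(3 - 1) - 9) = (1 + g)*(2*(-1)/2 - 9) = (1 + g)*(2*(-1)*(1/2) - 9) = (1 + g)*(-1 - 9) = (1 + g)*(-10) = -10 - 10*g)
(97/p(-4))**2 = (97/(-10 - 10*(-4)))**2 = (97/(-10 + 40))**2 = (97/30)**2 = 9409/900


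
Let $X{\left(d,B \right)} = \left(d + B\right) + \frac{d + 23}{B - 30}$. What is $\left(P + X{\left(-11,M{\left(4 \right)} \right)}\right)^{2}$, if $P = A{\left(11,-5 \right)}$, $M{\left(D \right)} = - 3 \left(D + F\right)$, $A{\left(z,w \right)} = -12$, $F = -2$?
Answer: $\frac{7744}{9} \approx 860.44$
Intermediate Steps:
$M{\left(D \right)} = 6 - 3 D$ ($M{\left(D \right)} = - 3 \left(D - 2\right) = - 3 \left(-2 + D\right) = 6 - 3 D$)
$X{\left(d,B \right)} = B + d + \frac{23 + d}{-30 + B}$ ($X{\left(d,B \right)} = \left(B + d\right) + \frac{23 + d}{-30 + B} = B + d + \frac{23 + d}{-30 + B}$)
$P = -12$
$\left(P + X{\left(-11,M{\left(4 \right)} \right)}\right)^{2} = \left(-12 + \frac{23 + \left(6 - 12\right)^{2} - 30 \left(6 - 12\right) - -319 + \left(6 - 12\right) \left(-11\right)}{-30 + \left(6 - 12\right)}\right)^{2} = \left(-12 + \frac{23 + \left(6 - 12\right)^{2} - 30 \left(6 - 12\right) + 319 + \left(6 - 12\right) \left(-11\right)}{-30 + \left(6 - 12\right)}\right)^{2} = \left(-12 + \frac{23 + \left(-6\right)^{2} - -180 + 319 - -66}{-30 - 6}\right)^{2} = \left(-12 + \frac{23 + 36 + 180 + 319 + 66}{-36}\right)^{2} = \left(-12 - \frac{52}{3}\right)^{2} = \left(- \frac{88}{3}\right)^{2} = \frac{7744}{9}$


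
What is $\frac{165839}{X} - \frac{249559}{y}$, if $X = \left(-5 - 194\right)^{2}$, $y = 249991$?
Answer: $\frac{31575471490}{9899893591} \approx 3.1895$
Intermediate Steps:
$X = 39601$ ($X = \left(-199\right)^{2} = 39601$)
$\frac{165839}{X} - \frac{249559}{y} = \frac{165839}{39601} - \frac{249559}{249991} = \frac{31575471490}{9899893591}$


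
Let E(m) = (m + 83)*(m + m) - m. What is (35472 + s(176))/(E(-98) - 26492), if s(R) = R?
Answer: -17824/11727 ≈ -1.5199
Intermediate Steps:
E(m) = -m + 2*m*(83 + m) (E(m) = (83 + m)*(2*m) - m = 2*m*(83 + m) - m = -m + 2*m*(83 + m))
(35472 + s(176))/(E(-98) - 26492) = (35472 + 176)/(-98*(165 + 2*(-98)) - 26492) = 35648/(-98*(165 - 196) - 26492) = 35648/(-98*(-31) - 26492) = 35648/(3038 - 26492) = 35648/(-23454) = 35648*(-1/23454) = -17824/11727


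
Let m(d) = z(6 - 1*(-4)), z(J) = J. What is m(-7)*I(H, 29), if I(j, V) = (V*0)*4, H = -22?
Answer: 0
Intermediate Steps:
m(d) = 10 (m(d) = 6 - 1*(-4) = 6 + 4 = 10)
I(j, V) = 0 (I(j, V) = 0*4 = 0)
m(-7)*I(H, 29) = 10*0 = 0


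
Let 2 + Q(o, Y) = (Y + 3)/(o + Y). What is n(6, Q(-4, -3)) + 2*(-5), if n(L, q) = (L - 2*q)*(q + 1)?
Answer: -20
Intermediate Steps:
Q(o, Y) = -2 + (3 + Y)/(Y + o) (Q(o, Y) = -2 + (Y + 3)/(o + Y) = -2 + (3 + Y)/(Y + o))
n(L, q) = (1 + q)*(L - 2*q) (n(L, q) = (L - 2*q)*(1 + q) = (1 + q)*(L - 2*q))
n(6, Q(-4, -3)) + 2*(-5) = (6 - 2*(3 - 1*(-3) - 2*(-4))/(-3 - 4) - 2*(3 - 1*(-3) - 2*(-4))²/(-3 - 4)² + 6*((3 - 1*(-3) - 2*(-4))/(-3 - 4))) + 2*(-5) = (6 - 2*(3 + 3 + 8)/(-7) - 2*(3 + 3 + 8)²/49 + 6*((3 + 3 + 8)/(-7))) - 10 = (6 - (-2)*14/7 - 2*(-⅐*14)² + 6*(-⅐*14)) - 10 = (6 - 2*(-2) - 2*(-2)² + 6*(-2)) - 10 = (6 + 4 - 2*4 - 12) - 10 = (6 + 4 - 8 - 12) - 10 = -10 - 10 = -20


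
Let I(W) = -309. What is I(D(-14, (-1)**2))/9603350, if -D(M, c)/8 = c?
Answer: -309/9603350 ≈ -3.2176e-5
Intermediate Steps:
D(M, c) = -8*c
I(D(-14, (-1)**2))/9603350 = -309/9603350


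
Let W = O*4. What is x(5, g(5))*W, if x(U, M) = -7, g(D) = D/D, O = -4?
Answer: 112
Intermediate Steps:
g(D) = 1
W = -16 (W = -4*4 = -16)
x(5, g(5))*W = -7*(-16) = 112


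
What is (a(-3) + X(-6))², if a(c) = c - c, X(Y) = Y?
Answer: 36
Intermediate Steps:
a(c) = 0
(a(-3) + X(-6))² = (0 - 6)² = (-6)² = 36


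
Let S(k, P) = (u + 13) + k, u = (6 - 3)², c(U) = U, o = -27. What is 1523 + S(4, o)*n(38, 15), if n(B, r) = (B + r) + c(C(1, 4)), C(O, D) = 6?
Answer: 3057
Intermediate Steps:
n(B, r) = 6 + B + r (n(B, r) = (B + r) + 6 = 6 + B + r)
u = 9 (u = 3² = 9)
S(k, P) = 22 + k (S(k, P) = (9 + 13) + k = 22 + k)
1523 + S(4, o)*n(38, 15) = 1523 + (22 + 4)*(6 + 38 + 15) = 1523 + 26*59 = 1523 + 1534 = 3057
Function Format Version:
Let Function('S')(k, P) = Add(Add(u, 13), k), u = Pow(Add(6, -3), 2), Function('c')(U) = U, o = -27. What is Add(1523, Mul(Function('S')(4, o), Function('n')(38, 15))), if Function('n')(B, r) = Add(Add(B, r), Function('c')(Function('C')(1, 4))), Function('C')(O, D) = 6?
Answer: 3057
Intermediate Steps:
Function('n')(B, r) = Add(6, B, r) (Function('n')(B, r) = Add(Add(B, r), 6) = Add(6, B, r))
u = 9 (u = Pow(3, 2) = 9)
Function('S')(k, P) = Add(22, k) (Function('S')(k, P) = Add(Add(9, 13), k) = Add(22, k))
Add(1523, Mul(Function('S')(4, o), Function('n')(38, 15))) = Add(1523, Mul(Add(22, 4), Add(6, 38, 15))) = Add(1523, Mul(26, 59)) = Add(1523, 1534) = 3057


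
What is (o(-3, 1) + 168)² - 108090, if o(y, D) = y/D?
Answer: -80865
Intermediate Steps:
(o(-3, 1) + 168)² - 108090 = (-3/1 + 168)² - 108090 = (-3*1 + 168)² - 108090 = (-3 + 168)² - 108090 = 165² - 108090 = 27225 - 108090 = -80865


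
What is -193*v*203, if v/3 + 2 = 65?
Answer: -7404831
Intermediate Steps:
v = 189 (v = -6 + 3*65 = -6 + 195 = 189)
-193*v*203 = -193*189*203 = -36477*203 = -7404831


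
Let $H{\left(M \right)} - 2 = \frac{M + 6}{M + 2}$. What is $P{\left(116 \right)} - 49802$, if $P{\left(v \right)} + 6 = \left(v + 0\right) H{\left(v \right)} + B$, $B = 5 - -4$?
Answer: $- \frac{2917377}{59} \approx -49447.0$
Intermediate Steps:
$B = 9$ ($B = 5 + 4 = 9$)
$H{\left(M \right)} = 2 + \frac{6 + M}{2 + M}$ ($H{\left(M \right)} = 2 + \frac{M + 6}{M + 2} = 2 + \frac{6 + M}{2 + M}$)
$P{\left(v \right)} = 3 + \frac{v \left(10 + 3 v\right)}{2 + v}$ ($P{\left(v \right)} = -6 + \left(\left(v + 0\right) \frac{10 + 3 v}{2 + v} + 9\right) = -6 + \left(v \frac{10 + 3 v}{2 + v} + 9\right) = -6 + \left(\frac{v \left(10 + 3 v\right)}{2 + v} + 9\right) = -6 + \left(9 + \frac{v \left(10 + 3 v\right)}{2 + v}\right) = 3 + \frac{v \left(10 + 3 v\right)}{2 + v}$)
$P{\left(116 \right)} - 49802 = \frac{6 + 3 \cdot 116^{2} + 13 \cdot 116}{2 + 116} - 49802 = \frac{6 + 3 \cdot 13456 + 1508}{118} - 49802 = \frac{6 + 40368 + 1508}{118} - 49802 = \frac{1}{118} \cdot 41882 - 49802 = \frac{20941}{59} - 49802 = - \frac{2917377}{59}$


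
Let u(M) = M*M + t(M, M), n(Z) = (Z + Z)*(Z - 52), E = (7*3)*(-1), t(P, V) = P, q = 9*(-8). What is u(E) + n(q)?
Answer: 18276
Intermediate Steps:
q = -72
E = -21 (E = 21*(-1) = -21)
n(Z) = 2*Z*(-52 + Z) (n(Z) = (2*Z)*(-52 + Z) = 2*Z*(-52 + Z))
u(M) = M + M² (u(M) = M*M + M = M² + M = M + M²)
u(E) + n(q) = -21*(1 - 21) + 2*(-72)*(-52 - 72) = -21*(-20) + 2*(-72)*(-124) = 420 + 17856 = 18276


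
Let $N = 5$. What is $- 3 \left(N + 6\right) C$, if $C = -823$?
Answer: $27159$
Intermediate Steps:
$- 3 \left(N + 6\right) C = - 3 \left(5 + 6\right) \left(-823\right) = \left(-3\right) 11 \left(-823\right) = \left(-33\right) \left(-823\right) = 27159$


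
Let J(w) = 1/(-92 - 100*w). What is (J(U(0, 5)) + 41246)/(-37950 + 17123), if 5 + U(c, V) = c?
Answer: -16828369/8497416 ≈ -1.9804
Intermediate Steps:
U(c, V) = -5 + c
(J(U(0, 5)) + 41246)/(-37950 + 17123) = (-1/(92 + 100*(-5 + 0)) + 41246)/(-37950 + 17123) = (-1/(92 + 100*(-5)) + 41246)/(-20827) = (-1/(92 - 500) + 41246)*(-1/20827) = (-1/(-408) + 41246)*(-1/20827) = (-1*(-1/408) + 41246)*(-1/20827) = (1/408 + 41246)*(-1/20827) = (16828369/408)*(-1/20827) = -16828369/8497416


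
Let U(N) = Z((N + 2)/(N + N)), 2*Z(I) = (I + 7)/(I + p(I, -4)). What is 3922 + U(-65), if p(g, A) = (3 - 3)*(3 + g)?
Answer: 70735/18 ≈ 3929.7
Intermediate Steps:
p(g, A) = 0 (p(g, A) = 0*(3 + g) = 0)
Z(I) = (7 + I)/(2*I) (Z(I) = ((I + 7)/(I + 0))/2 = ((7 + I)/I)/2 = (7 + I)/(2*I))
U(N) = N*(7 + (2 + N)/(2*N))/(2 + N) (U(N) = (7 + (N + 2)/(N + N))/(2*(((N + 2)/(N + N)))) = (7 + (2 + N)/((2*N)))/(2*(((2 + N)/((2*N))))) = (7 + (2 + N)*(1/(2*N)))/(2*(((2 + N)*(1/(2*N))))) = (7 + (2 + N)/(2*N))/(2*(((2 + N)/(2*N)))) = (2*N/(2 + N))*(7 + (2 + N)/(2*N))/2 = N*(7 + (2 + N)/(2*N))/(2 + N))
3922 + U(-65) = 3922 + (2 + 15*(-65))/(2*(2 - 65)) = 3922 + (1/2)*(2 - 975)/(-63) = 3922 + (1/2)*(-1/63)*(-973) = 3922 + 139/18 = 70735/18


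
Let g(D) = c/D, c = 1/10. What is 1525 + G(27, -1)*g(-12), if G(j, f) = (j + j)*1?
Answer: 30491/20 ≈ 1524.6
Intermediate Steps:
c = ⅒ ≈ 0.10000
G(j, f) = 2*j (G(j, f) = (2*j)*1 = 2*j)
g(D) = 1/(10*D)
1525 + G(27, -1)*g(-12) = 1525 + (2*27)*((⅒)/(-12)) = 1525 + 54*((⅒)*(-1/12)) = 1525 + 54*(-1/120) = 1525 - 9/20 = 30491/20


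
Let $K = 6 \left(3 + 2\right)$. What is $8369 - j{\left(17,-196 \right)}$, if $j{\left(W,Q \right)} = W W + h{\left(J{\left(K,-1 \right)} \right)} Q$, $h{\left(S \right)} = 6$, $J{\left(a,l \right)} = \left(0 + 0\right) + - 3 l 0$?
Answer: $9256$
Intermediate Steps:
$K = 30$ ($K = 6 \cdot 5 = 30$)
$J{\left(a,l \right)} = 0$ ($J{\left(a,l \right)} = 0 + 0 = 0$)
$j{\left(W,Q \right)} = W^{2} + 6 Q$ ($j{\left(W,Q \right)} = W W + 6 Q = W^{2} + 6 Q$)
$8369 - j{\left(17,-196 \right)} = 8369 - \left(17^{2} + 6 \left(-196\right)\right) = 8369 - \left(289 - 1176\right) = 8369 - -887 = 8369 + 887 = 9256$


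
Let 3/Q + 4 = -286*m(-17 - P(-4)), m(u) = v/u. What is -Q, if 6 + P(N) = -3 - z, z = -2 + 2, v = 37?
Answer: -12/5275 ≈ -0.0022749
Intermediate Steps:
z = 0
P(N) = -9 (P(N) = -6 + (-3 - 1*0) = -6 + (-3 + 0) = -6 - 3 = -9)
m(u) = 37/u
Q = 12/5275 (Q = 3/(-4 - 10582/(-17 - 1*(-9))) = 3/(-4 - 10582/(-17 + 9)) = 3/(-4 - 10582/(-8)) = 3/(-4 - 10582*(-1)/8) = 3/(-4 - 286*(-37/8)) = 3/(-4 + 5291/4) = 3/(5275/4) = 3*(4/5275) = 12/5275 ≈ 0.0022749)
-Q = -1*12/5275 = -12/5275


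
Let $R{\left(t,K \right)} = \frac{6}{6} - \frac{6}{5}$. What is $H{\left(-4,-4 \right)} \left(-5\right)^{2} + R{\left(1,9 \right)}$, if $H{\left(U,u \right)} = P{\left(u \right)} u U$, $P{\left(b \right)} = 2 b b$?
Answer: $\frac{63999}{5} \approx 12800.0$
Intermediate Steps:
$P{\left(b \right)} = 2 b^{2}$
$H{\left(U,u \right)} = 2 U u^{3}$ ($H{\left(U,u \right)} = 2 u^{2} u U = 2 u^{3} U = 2 U u^{3}$)
$R{\left(t,K \right)} = - \frac{1}{5}$ ($R{\left(t,K \right)} = 6 \cdot \frac{1}{6} - \frac{6}{5} = 1 - \frac{6}{5} = - \frac{1}{5}$)
$H{\left(-4,-4 \right)} \left(-5\right)^{2} + R{\left(1,9 \right)} = 2 \left(-4\right) \left(-4\right)^{3} \left(-5\right)^{2} - \frac{1}{5} = 2 \left(-4\right) \left(-64\right) 25 - \frac{1}{5} = 512 \cdot 25 - \frac{1}{5} = 12800 - \frac{1}{5} = \frac{63999}{5}$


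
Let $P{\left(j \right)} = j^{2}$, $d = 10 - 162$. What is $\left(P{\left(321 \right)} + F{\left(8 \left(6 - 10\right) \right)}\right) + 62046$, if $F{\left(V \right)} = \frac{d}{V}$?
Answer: $\frac{660367}{4} \approx 1.6509 \cdot 10^{5}$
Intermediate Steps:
$d = -152$ ($d = 10 - 162 = -152$)
$F{\left(V \right)} = - \frac{152}{V}$
$\left(P{\left(321 \right)} + F{\left(8 \left(6 - 10\right) \right)}\right) + 62046 = \left(321^{2} - \frac{152}{8 \left(6 - 10\right)}\right) + 62046 = \left(103041 - \frac{152}{8 \left(-4\right)}\right) + 62046 = \left(103041 - \frac{152}{-32}\right) + 62046 = \left(103041 - - \frac{19}{4}\right) + 62046 = \left(103041 + \frac{19}{4}\right) + 62046 = \frac{412183}{4} + 62046 = \frac{660367}{4}$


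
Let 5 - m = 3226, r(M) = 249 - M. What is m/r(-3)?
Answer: -3221/252 ≈ -12.782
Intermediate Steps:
m = -3221 (m = 5 - 1*3226 = 5 - 3226 = -3221)
m/r(-3) = -3221/(249 - 1*(-3)) = -3221/(249 + 3) = -3221/252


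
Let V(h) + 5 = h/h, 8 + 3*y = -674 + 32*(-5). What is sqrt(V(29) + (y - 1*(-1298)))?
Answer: 4*sqrt(570)/3 ≈ 31.833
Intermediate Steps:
y = -842/3 (y = -8/3 + (-674 + 32*(-5))/3 = -8/3 + (-674 - 160)/3 = -8/3 + (1/3)*(-834) = -8/3 - 278 = -842/3 ≈ -280.67)
V(h) = -4 (V(h) = -5 + h/h = -5 + 1 = -4)
sqrt(V(29) + (y - 1*(-1298))) = sqrt(-4 + (-842/3 - 1*(-1298))) = sqrt(-4 + (-842/3 + 1298)) = sqrt(-4 + 3052/3) = sqrt(3040/3) = 4*sqrt(570)/3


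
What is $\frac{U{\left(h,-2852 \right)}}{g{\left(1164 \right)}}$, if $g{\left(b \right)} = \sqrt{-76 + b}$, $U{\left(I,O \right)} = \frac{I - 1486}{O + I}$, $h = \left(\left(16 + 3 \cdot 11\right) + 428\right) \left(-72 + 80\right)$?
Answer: $\frac{1165 \sqrt{17}}{65552} \approx 0.073276$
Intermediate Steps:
$h = 3816$ ($h = \left(\left(16 + 33\right) + 428\right) 8 = \left(49 + 428\right) 8 = 477 \cdot 8 = 3816$)
$U{\left(I,O \right)} = \frac{-1486 + I}{I + O}$
$\frac{U{\left(h,-2852 \right)}}{g{\left(1164 \right)}} = \frac{\frac{1}{3816 - 2852} \left(-1486 + 3816\right)}{\sqrt{-76 + 1164}} = \frac{\frac{1}{964} \cdot 2330}{\sqrt{1088}} = \frac{\frac{1}{964} \cdot 2330}{8 \sqrt{17}} = \frac{1165 \frac{\sqrt{17}}{136}}{482} = \frac{1165 \sqrt{17}}{65552}$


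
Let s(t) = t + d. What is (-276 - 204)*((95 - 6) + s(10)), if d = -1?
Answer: -47040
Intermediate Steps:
s(t) = -1 + t (s(t) = t - 1 = -1 + t)
(-276 - 204)*((95 - 6) + s(10)) = (-276 - 204)*((95 - 6) + (-1 + 10)) = -480*(89 + 9) = -480*98 = -47040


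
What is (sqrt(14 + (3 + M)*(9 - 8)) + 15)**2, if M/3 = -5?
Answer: (15 + sqrt(2))**2 ≈ 269.43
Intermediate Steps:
M = -15 (M = 3*(-5) = -15)
(sqrt(14 + (3 + M)*(9 - 8)) + 15)**2 = (sqrt(14 + (3 - 15)*(9 - 8)) + 15)**2 = (sqrt(14 - 12*1) + 15)**2 = (sqrt(14 - 12) + 15)**2 = (sqrt(2) + 15)**2 = (15 + sqrt(2))**2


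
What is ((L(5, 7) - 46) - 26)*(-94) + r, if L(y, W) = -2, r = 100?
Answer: 7056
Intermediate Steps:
((L(5, 7) - 46) - 26)*(-94) + r = ((-2 - 46) - 26)*(-94) + 100 = (-48 - 26)*(-94) + 100 = -74*(-94) + 100 = 6956 + 100 = 7056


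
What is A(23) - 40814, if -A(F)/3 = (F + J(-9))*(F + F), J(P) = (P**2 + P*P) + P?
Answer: -65102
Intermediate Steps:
J(P) = P + 2*P**2 (J(P) = (P**2 + P**2) + P = 2*P**2 + P = P + 2*P**2)
A(F) = -6*F*(153 + F) (A(F) = -3*(F - 9*(1 + 2*(-9)))*(F + F) = -3*(F - 9*(1 - 18))*2*F = -3*(F - 9*(-17))*2*F = -3*(F + 153)*2*F = -3*(153 + F)*2*F = -6*F*(153 + F))
A(23) - 40814 = -6*23*(153 + 23) - 40814 = -6*23*176 - 40814 = -24288 - 40814 = -65102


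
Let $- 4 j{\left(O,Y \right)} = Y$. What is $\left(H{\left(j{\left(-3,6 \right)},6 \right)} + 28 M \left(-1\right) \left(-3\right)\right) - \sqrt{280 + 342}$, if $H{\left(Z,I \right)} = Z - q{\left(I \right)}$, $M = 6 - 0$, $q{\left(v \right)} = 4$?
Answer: $\frac{997}{2} - \sqrt{622} \approx 473.56$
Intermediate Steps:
$j{\left(O,Y \right)} = - \frac{Y}{4}$
$M = 6$ ($M = 6 + 0 = 6$)
$H{\left(Z,I \right)} = -4 + Z$ ($H{\left(Z,I \right)} = Z - 4 = -4 + Z$)
$\left(H{\left(j{\left(-3,6 \right)},6 \right)} + 28 M \left(-1\right) \left(-3\right)\right) - \sqrt{280 + 342} = \left(\left(-4 - \frac{3}{2}\right) + 28 \cdot 6 \left(-1\right) \left(-3\right)\right) - \sqrt{280 + 342} = \left(\left(-4 - \frac{3}{2}\right) + 28 \left(\left(-6\right) \left(-3\right)\right)\right) - \sqrt{622} = \left(- \frac{11}{2} + 28 \cdot 18\right) - \sqrt{622} = \left(- \frac{11}{2} + 504\right) - \sqrt{622} = \frac{997}{2} - \sqrt{622}$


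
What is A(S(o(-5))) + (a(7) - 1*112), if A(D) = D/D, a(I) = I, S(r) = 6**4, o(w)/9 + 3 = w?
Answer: -104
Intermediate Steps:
o(w) = -27 + 9*w
S(r) = 1296
A(D) = 1
A(S(o(-5))) + (a(7) - 1*112) = 1 + (7 - 1*112) = 1 + (7 - 112) = 1 - 105 = -104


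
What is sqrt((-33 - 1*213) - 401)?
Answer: I*sqrt(647) ≈ 25.436*I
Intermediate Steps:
sqrt((-33 - 1*213) - 401) = sqrt((-33 - 213) - 401) = sqrt(-246 - 401) = sqrt(-647) = I*sqrt(647)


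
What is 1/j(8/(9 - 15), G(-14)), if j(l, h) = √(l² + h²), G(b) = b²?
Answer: 3*√21610/86440 ≈ 0.0051019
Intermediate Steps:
j(l, h) = √(h² + l²)
1/j(8/(9 - 15), G(-14)) = 1/(√(((-14)²)² + (8/(9 - 15))²)) = 1/(√(196² + (8/(-6))²)) = 1/(√(38416 + (-⅙*8)²)) = 1/(√(38416 + (-4/3)²)) = 1/(√(38416 + 16/9)) = 1/(√(345760/9)) = 1/(4*√21610/3) = 3*√21610/86440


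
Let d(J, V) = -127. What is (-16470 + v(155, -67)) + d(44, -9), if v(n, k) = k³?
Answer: -317360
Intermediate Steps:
(-16470 + v(155, -67)) + d(44, -9) = (-16470 + (-67)³) - 127 = (-16470 - 300763) - 127 = -317233 - 127 = -317360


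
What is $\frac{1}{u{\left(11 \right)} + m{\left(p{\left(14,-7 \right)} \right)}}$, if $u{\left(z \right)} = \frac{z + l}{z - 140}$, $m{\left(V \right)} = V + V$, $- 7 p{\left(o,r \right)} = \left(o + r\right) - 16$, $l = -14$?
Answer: $\frac{301}{781} \approx 0.3854$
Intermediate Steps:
$p{\left(o,r \right)} = \frac{16}{7} - \frac{o}{7} - \frac{r}{7}$ ($p{\left(o,r \right)} = - \frac{\left(o + r\right) - 16}{7} = - \frac{-16 + o + r}{7} = \frac{16}{7} - \frac{o}{7} - \frac{r}{7}$)
$m{\left(V \right)} = 2 V$
$u{\left(z \right)} = \frac{-14 + z}{-140 + z}$ ($u{\left(z \right)} = \frac{z - 14}{z - 140} = \frac{-14 + z}{-140 + z}$)
$\frac{1}{u{\left(11 \right)} + m{\left(p{\left(14,-7 \right)} \right)}} = \frac{1}{\frac{-14 + 11}{-140 + 11} + 2 \left(\frac{16}{7} - 2 - -1\right)} = \frac{1}{\frac{1}{-129} \left(-3\right) + 2 \left(\frac{16}{7} - 2 + 1\right)} = \frac{1}{\left(- \frac{1}{129}\right) \left(-3\right) + 2 \cdot \frac{9}{7}} = \frac{1}{\frac{1}{43} + \frac{18}{7}} = \frac{1}{\frac{781}{301}} = \frac{301}{781}$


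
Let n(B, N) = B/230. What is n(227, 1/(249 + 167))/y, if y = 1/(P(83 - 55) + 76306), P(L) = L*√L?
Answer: 8660731/115 + 6356*√7/115 ≈ 75457.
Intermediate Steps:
n(B, N) = B/230 (n(B, N) = B*(1/230) = B/230)
P(L) = L^(3/2)
y = 1/(76306 + 56*√7) (y = 1/((83 - 55)^(3/2) + 76306) = 1/(28^(3/2) + 76306) = 1/(56*√7 + 76306) = 1/(76306 + 56*√7) ≈ 1.3080e-5)
n(227, 1/(249 + 167))/y = ((1/230)*227)/(38153/2911291842 - 14*√7/1455645921) = 227/(230*(38153/2911291842 - 14*√7/1455645921))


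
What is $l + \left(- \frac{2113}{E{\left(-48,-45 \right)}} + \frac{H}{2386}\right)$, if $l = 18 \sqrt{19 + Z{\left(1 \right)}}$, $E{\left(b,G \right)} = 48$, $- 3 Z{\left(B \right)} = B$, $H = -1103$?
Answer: $- \frac{2547281}{57264} + 12 \sqrt{42} \approx 33.286$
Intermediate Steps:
$Z{\left(B \right)} = - \frac{B}{3}$
$l = 12 \sqrt{42}$ ($l = 18 \sqrt{19 - \frac{1}{3}} = 18 \sqrt{\frac{56}{3}} = 18 \frac{2 \sqrt{42}}{3} = 12 \sqrt{42} \approx 77.769$)
$l + \left(- \frac{2113}{E{\left(-48,-45 \right)}} + \frac{H}{2386}\right) = 12 \sqrt{42} - \left(\frac{1103}{2386} + \frac{2113}{48}\right) = 12 \sqrt{42} - \frac{2547281}{57264} = - \frac{2547281}{57264} + 12 \sqrt{42}$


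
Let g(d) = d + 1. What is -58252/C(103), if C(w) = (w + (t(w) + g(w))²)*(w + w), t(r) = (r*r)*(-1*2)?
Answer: -29126/45917513197 ≈ -6.3431e-7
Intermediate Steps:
g(d) = 1 + d
t(r) = -2*r² (t(r) = r²*(-2) = -2*r²)
C(w) = 2*w*(w + (1 + w - 2*w²)²) (C(w) = (w + (-2*w² + (1 + w))²)*(w + w) = (w + (1 + w - 2*w²)²)*(2*w) = 2*w*(w + (1 + w - 2*w²)²))
-58252/C(103) = -58252*1/(206*(103 + (1 + 103 - 2*103²)²)) = -58252*1/(206*(103 + (1 + 103 - 2*10609)²)) = -58252*1/(206*(103 + (1 + 103 - 21218)²)) = -58252*1/(206*(103 + (-21114)²)) = -58252*1/(206*(103 + 445800996)) = -58252/(2*103*445801099) = -58252/91835026394 = -58252*1/91835026394 = -29126/45917513197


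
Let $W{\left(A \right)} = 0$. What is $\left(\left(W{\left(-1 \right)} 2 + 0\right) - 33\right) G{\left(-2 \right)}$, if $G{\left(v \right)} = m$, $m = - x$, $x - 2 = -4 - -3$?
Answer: $33$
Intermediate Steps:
$x = 1$ ($x = 2 - 1 = 1$)
$m = -1$ ($m = \left(-1\right) 1 = -1$)
$G{\left(v \right)} = -1$
$\left(\left(W{\left(-1 \right)} 2 + 0\right) - 33\right) G{\left(-2 \right)} = \left(\left(0 \cdot 2 + 0\right) - 33\right) \left(-1\right) = \left(\left(0 + 0\right) - 33\right) \left(-1\right) = \left(0 - 33\right) \left(-1\right) = \left(-33\right) \left(-1\right) = 33$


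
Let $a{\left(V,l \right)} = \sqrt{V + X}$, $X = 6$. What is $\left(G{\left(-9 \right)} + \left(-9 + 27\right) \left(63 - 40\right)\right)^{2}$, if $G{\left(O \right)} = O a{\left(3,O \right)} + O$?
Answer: $142884$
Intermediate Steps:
$a{\left(V,l \right)} = \sqrt{6 + V}$ ($a{\left(V,l \right)} = \sqrt{V + 6} = \sqrt{6 + V}$)
$G{\left(O \right)} = 4 O$ ($G{\left(O \right)} = O \sqrt{6 + 3} + O = O \sqrt{9} + O = O 3 + O = 3 O + O = 4 O$)
$\left(G{\left(-9 \right)} + \left(-9 + 27\right) \left(63 - 40\right)\right)^{2} = \left(4 \left(-9\right) + \left(-9 + 27\right) \left(63 - 40\right)\right)^{2} = \left(-36 + 18 \cdot 23\right)^{2} = \left(-36 + 414\right)^{2} = 378^{2} = 142884$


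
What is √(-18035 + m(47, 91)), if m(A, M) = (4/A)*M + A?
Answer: 4*I*√2482399/47 ≈ 134.09*I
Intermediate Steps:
m(A, M) = A + 4*M/A (m(A, M) = 4*M/A + A = A + 4*M/A)
√(-18035 + m(47, 91)) = √(-18035 + (47 + 4*91/47)) = √(-18035 + (47 + 4*91*(1/47))) = √(-18035 + (47 + 364/47)) = √(-18035 + 2573/47) = √(-845072/47) = 4*I*√2482399/47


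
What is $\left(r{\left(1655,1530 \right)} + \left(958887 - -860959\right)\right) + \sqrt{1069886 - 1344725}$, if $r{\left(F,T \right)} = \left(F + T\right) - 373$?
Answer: $1822658 + 17 i \sqrt{951} \approx 1.8227 \cdot 10^{6} + 524.25 i$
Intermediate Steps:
$r{\left(F,T \right)} = -373 + F + T$
$\left(r{\left(1655,1530 \right)} + \left(958887 - -860959\right)\right) + \sqrt{1069886 - 1344725} = \left(\left(-373 + 1655 + 1530\right) + \left(958887 - -860959\right)\right) + \sqrt{1069886 - 1344725} = \left(2812 + \left(958887 + 860959\right)\right) + \sqrt{-274839} = \left(2812 + 1819846\right) + 17 i \sqrt{951} = 1822658 + 17 i \sqrt{951}$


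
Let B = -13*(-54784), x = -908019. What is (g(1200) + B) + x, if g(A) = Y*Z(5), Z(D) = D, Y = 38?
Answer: -195637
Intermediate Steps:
g(A) = 190 (g(A) = 38*5 = 190)
B = 712192
(g(1200) + B) + x = (190 + 712192) - 908019 = 712382 - 908019 = -195637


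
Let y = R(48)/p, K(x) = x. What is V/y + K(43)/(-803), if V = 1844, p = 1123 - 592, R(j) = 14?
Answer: 393134045/5621 ≈ 69940.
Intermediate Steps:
p = 531
y = 14/531 ≈ 0.026365
V/y + K(43)/(-803) = 1844/(14/531) + 43/(-803) = 1844*(531/14) + 43*(-1/803) = 489582/7 - 43/803 = 393134045/5621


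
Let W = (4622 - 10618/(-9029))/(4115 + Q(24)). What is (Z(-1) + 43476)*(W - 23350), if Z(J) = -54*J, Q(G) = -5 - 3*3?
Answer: -12544771396657940/12342643 ≈ -1.0164e+9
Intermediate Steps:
Q(G) = -14 (Q(G) = -5 - 9 = -14)
W = 41742656/37027929 (W = (4622 - 10618/(-9029))/(4115 - 14) = (4622 - 10618*(-1/9029))/4101 = (4622 + 10618/9029)*(1/4101) = (41742656/9029)*(1/4101) = 41742656/37027929 ≈ 1.1273)
(Z(-1) + 43476)*(W - 23350) = (-54*(-1) + 43476)*(41742656/37027929 - 23350) = (54 + 43476)*(-864560399494/37027929) = 43530*(-864560399494/37027929) = -12544771396657940/12342643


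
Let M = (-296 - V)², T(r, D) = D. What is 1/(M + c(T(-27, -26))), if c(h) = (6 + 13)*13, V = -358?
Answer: 1/4091 ≈ 0.00024444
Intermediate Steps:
c(h) = 247 (c(h) = 19*13 = 247)
M = 3844 (M = (-296 - 1*(-358))² = (-296 + 358)² = 62² = 3844)
1/(M + c(T(-27, -26))) = 1/(3844 + 247) = 1/4091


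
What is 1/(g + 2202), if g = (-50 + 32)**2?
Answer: 1/2526 ≈ 0.00039588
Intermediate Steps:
g = 324 (g = (-18)**2 = 324)
1/(g + 2202) = 1/(324 + 2202) = 1/2526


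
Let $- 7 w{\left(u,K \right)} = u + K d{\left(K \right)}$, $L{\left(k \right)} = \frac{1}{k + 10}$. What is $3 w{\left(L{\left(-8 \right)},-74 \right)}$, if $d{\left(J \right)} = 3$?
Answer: $\frac{1329}{14} \approx 94.929$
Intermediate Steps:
$L{\left(k \right)} = \frac{1}{10 + k}$
$w{\left(u,K \right)} = - \frac{3 K}{7} - \frac{u}{7}$ ($w{\left(u,K \right)} = - \frac{u + K 3}{7} = - \frac{u + 3 K}{7} = - \frac{3 K}{7} - \frac{u}{7}$)
$3 w{\left(L{\left(-8 \right)},-74 \right)} = 3 \left(\left(- \frac{3}{7}\right) \left(-74\right) - \frac{1}{7 \left(10 - 8\right)}\right) = 3 \left(\frac{222}{7} - \frac{1}{7 \cdot 2}\right) = 3 \left(\frac{222}{7} - \frac{1}{14}\right) = 3 \cdot \frac{443}{14} = \frac{1329}{14}$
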